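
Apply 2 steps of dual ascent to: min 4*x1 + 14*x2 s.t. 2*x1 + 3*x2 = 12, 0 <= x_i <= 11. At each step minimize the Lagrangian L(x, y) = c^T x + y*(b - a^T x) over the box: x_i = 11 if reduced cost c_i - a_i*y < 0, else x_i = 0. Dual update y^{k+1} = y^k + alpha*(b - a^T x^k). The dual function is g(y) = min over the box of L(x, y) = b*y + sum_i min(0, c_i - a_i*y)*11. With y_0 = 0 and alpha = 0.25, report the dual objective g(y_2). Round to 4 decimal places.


Dual ascent for LP: min 4*x1 + 14*x2, 2*x1 + 3*x2 = 12, 0 <= x_i <= 11
Step 1: y^k = 0.0, reduced costs: (4.0, 14.0)
  x^k = (0.0, 0.0), subgradient = b - a^T x = 12.0
  y^{k+1} = 0.0 + 0.25*12.0 = 3.0
Step 2: y^k = 3.0, reduced costs: (-2.0, 5.0)
  x^k = (11.0, 0.0), subgradient = b - a^T x = -10.0
  y^{k+1} = 3.0 + 0.25*-10.0 = 0.5
Dual objective at y_2 = 0.5: reduced costs (3.0, 12.5), box minimizer x = (0.0, 0.0)
g(y_2) = b*y + (c1 - a1*y)*x1 + (c2 - a2*y)*x2 = 12*0.5 + 3.0*0.0 + 12.5*0.0 = 6.0 + 0.0 + 0.0 = 6.0


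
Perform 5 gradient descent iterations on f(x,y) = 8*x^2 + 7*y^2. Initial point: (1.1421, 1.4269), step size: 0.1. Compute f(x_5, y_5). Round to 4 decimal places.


Gradient descent on f(x,y) = 8*x^2 + 7*y^2.
Starting point: (1.1421, 1.4269), alpha = 0.1
Step 1: grad_x = 2*8*1.1421 = 18.2736, grad_y = 2*7*1.4269 = 19.9766
  x_1 = 1.1421 - 0.1*18.2736 = -0.6853
  y_1 = 1.4269 - 0.1*19.9766 = -0.5708
Step 2: grad_x = 2*8*-0.6853 = -10.9642, grad_y = 2*7*-0.5708 = -7.9906
  x_2 = -0.6853 - 0.1*-10.9642 = 0.4112
  y_2 = -0.5708 - 0.1*-7.9906 = 0.2283
Step 3: grad_x = 2*8*0.4112 = 6.5785, grad_y = 2*7*0.2283 = 3.1963
  x_3 = 0.4112 - 0.1*6.5785 = -0.2467
  y_3 = 0.2283 - 0.1*3.1963 = -0.0913
Step 4: grad_x = 2*8*-0.2467 = -3.9471, grad_y = 2*7*-0.0913 = -1.2785
  x_4 = -0.2467 - 0.1*-3.9471 = 0.148
  y_4 = -0.0913 - 0.1*-1.2785 = 0.0365
Step 5: grad_x = 2*8*0.148 = 2.3683, grad_y = 2*7*0.0365 = 0.5114
  x_5 = 0.148 - 0.1*2.3683 = -0.0888
  y_5 = 0.0365 - 0.1*0.5114 = -0.0146
f(-0.0888, -0.0146) = 8*(-0.0888)^2 + 7*(-0.0146)^2 = 0.0646


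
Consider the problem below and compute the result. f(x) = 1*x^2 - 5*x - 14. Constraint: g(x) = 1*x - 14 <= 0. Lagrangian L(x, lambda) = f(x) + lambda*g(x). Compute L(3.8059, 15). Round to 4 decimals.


Step 1: Evaluate f(x).
f(3.8059) = 1*3.8059^2 - 5*3.8059 - 14 = -18.5446
Step 2: Evaluate g(x).
g(3.8059) = 1*3.8059 - 14 = -10.1941
Step 3: Compute Lagrangian.
L = -18.5446 + 15*-10.1941 = -171.4561


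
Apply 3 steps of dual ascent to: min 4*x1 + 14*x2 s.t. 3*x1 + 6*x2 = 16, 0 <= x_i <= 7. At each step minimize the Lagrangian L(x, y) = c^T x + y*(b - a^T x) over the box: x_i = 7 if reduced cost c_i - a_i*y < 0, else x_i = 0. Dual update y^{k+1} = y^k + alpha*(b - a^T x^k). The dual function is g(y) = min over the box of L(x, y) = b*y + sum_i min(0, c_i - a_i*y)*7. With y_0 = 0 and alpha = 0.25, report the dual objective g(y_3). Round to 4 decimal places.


Dual ascent for LP: min 4*x1 + 14*x2, 3*x1 + 6*x2 = 16, 0 <= x_i <= 7
Step 1: y^k = 0.0, reduced costs: (4.0, 14.0)
  x^k = (0.0, 0.0), subgradient = b - a^T x = 16.0
  y^{k+1} = 0.0 + 0.25*16.0 = 4.0
Step 2: y^k = 4.0, reduced costs: (-8.0, -10.0)
  x^k = (7.0, 7.0), subgradient = b - a^T x = -47.0
  y^{k+1} = 4.0 + 0.25*-47.0 = -7.75
Step 3: y^k = -7.75, reduced costs: (27.25, 60.5)
  x^k = (0.0, 0.0), subgradient = b - a^T x = 16.0
  y^{k+1} = -7.75 + 0.25*16.0 = -3.75
Dual objective at y_3 = -3.75: reduced costs (15.25, 36.5), box minimizer x = (0.0, 0.0)
g(y_3) = b*y + (c1 - a1*y)*x1 + (c2 - a2*y)*x2 = 16*(-3.75) + 15.25*0.0 + 36.5*0.0 = -60.0 + 0.0 + 0.0 = -60.0


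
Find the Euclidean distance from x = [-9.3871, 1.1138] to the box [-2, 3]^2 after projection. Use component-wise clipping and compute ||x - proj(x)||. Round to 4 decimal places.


Project each component onto [-2, 3].
clip(-9.3871) = -2.0, clip(1.1138) = 1.1138
Projection = [-2.0, 1.1138]
Squared diffs: [54.5692, 0.0]
Distance = sqrt(54.5692) = 7.3871


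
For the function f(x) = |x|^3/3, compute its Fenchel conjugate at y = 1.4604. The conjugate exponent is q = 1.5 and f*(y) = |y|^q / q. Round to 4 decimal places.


The conjugate exponent q satisfies 1/p + 1/q = 1.
p = 3, so q = 3/(3 - 1) = 1.5
|y|^q = 1.4604^1.5 = 1.7648
f*(1.4604) = 1.7648 / 1.5 = 1.1766


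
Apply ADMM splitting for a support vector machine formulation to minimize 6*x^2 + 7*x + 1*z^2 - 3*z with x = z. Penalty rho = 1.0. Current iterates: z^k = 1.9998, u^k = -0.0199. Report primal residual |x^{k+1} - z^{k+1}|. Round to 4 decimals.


ADMM iteration with rho = 1.0, z^k = 1.9998, u^k = -0.0199
Step 1: x-update.
Minimize 6*x^2 + 7*x + (1.0/2)*(x - 1.9998 - 0.0199)^2
FOC: (2*6 + 1.0)*x = -7 + 1.0*(1.9998 + 0.0199)
x^{k+1} = -0.3831
Step 2: z-update.
Minimize 1*z^2 - 3*z + (1.0/2)*(-0.3831 - z - 0.0199)^2
FOC: (2*1 + 1.0)*z = 3 + 1.0*(-0.3831 - 0.0199)
z^{k+1} = 0.8657
Step 3: u-update.
u^{k+1} = -0.0199 - 0.3831 - 0.8657 = -1.2687
Step 4: Primal residual = |-0.3831 - 0.8657| = 1.2488


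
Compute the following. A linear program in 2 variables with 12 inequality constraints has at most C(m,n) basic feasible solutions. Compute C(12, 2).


Each vertex corresponds to some choice of n active constraints out of m, so the number of vertices is at most C(m, n) = m! / (n!(m-n)!).
m = 12, n = 2
Numerator: 12 * 11
Denominator: 2! = 2
C(12, 2) = 66


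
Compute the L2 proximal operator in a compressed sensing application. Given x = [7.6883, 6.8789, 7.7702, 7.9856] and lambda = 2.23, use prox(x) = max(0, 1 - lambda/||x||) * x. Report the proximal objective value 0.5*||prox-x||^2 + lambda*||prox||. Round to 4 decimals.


Step 1: Compute ||x||.
||x|| = 15.1847
Step 2: Compute scaling factor.
scale = max(0, 1 - 2.23/15.1847) = 0.8531
Step 3: prox(x) = [6.5592, 5.8687, 6.6291, 6.8128]
||prox(x)|| = 12.9547
Step 4: Proximal objective.
0.5*||prox-x||^2 = 2.4865
lambda*||prox|| = 28.889
Total = 31.3754


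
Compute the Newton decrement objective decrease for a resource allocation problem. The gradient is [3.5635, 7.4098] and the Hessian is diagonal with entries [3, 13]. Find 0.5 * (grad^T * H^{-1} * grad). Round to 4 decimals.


Step 1: H is diagonal, so H^(-1) * g = [1.1878, 0.57].
Step 2: g^T H^(-1) g = sum_i g_i^2 / H_ii
  = (3.5635)^2/3 + (7.4098)^2/13
  = 4.2328 + 4.2235 = 8.4563
Step 3: Objective decrease = 0.5 * g^T H^(-1) g = 4.2282


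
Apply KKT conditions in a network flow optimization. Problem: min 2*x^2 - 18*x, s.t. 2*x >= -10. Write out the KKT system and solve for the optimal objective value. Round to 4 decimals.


Step 1: Try lambda = 0 (constraint inactive).
Stationarity: 2*2*x - 18 = 0
x* = 18/(2*2) = 4.5
Check constraint: 2*4.5 = 9.0 >= -10 -- satisfied.
Step 2: Compute optimal value.
f(x*) = 2*4.5^2 - 18*4.5 = -40.5


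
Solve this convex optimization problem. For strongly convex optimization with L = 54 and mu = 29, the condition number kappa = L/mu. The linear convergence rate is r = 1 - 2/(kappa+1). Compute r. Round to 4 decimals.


Step 1: Compute the condition number.
kappa = L/mu = 54/29 = 1.8621
Step 2: Compute the convergence rate.
r = 1 - 2/(kappa + 1) = 1 - 2*mu/(L + mu) = (L - mu)/(L + mu) = 25/83 = 0.3012


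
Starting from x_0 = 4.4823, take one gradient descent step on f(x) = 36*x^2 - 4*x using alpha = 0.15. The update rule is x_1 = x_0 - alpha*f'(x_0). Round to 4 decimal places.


We compute the gradient at x_0 and apply the update.
f'(x) = 72*x - 4
f'(4.4823) = 72*4.4823 - 4 = 318.7256
x_1 = 4.4823 - 0.15*318.7256 = -43.3265


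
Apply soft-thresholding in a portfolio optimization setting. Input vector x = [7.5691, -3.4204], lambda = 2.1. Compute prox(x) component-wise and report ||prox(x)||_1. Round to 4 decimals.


Soft-thresholding with lambda = 2.1:
prox(7.5691) = sign(7.5691)*max(|7.5691| - 2.1, 0) = 5.4691
prox(-3.4204) = sign(-3.4204)*max(|-3.4204| - 2.1, 0) = -1.3204
prox(x) = [5.4691, -1.3204]
||prox(x)||_1 = 5.4691 + 1.3204 = 6.7895


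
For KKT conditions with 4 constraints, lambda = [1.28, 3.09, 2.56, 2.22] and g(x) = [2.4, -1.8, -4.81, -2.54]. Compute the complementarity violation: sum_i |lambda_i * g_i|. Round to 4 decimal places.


KKT complementary slackness check:
lambda_1 * g_1 = 1.28 * 2.4 = 3.072
lambda_2 * g_2 = 3.09 * -1.8 = -5.562
lambda_3 * g_3 = 2.56 * -4.81 = -12.3136
lambda_4 * g_4 = 2.22 * -2.54 = -5.6388
Total violation = 3.072 + 5.562 + 12.3136 + 5.6388 = 26.5864


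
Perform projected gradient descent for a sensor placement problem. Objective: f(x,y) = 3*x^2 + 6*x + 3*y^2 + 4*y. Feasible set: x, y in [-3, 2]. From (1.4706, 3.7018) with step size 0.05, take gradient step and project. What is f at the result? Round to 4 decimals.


Step 1: Compute gradient at (1.4706, 3.7018).
grad_x = 2*3*1.4706 + 6 = 14.8236
grad_y = 2*3*3.7018 + 4 = 26.2108
Step 2: Gradient step.
x_raw = 1.4706 - 0.05*14.8236 = 0.7294
y_raw = 3.7018 - 0.05*26.2108 = 2.3913
Step 3: Project onto [-3, 2].
x_proj = clip(0.7294) = 0.7294
y_proj = clip(2.3913) = 2.0
Step 4: Evaluate f.
f(0.7294, 2.0) = 25.9727


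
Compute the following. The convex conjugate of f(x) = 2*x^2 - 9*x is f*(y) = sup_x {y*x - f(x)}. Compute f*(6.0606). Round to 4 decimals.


f*(y) = sup_x {y*x - a*x^2 - b*x} = sup_x {(y-b)*x - a*x^2}
FOC: (y - b) - 2a*x = 0 => x* = (y - b)/(2a)
x* = (6.0606 + 9)/(2*2) = 3.7652
f*(6.0606) = (y-b)^2/(4a) = (6.0606 + 9)^2/(4*2)
= 226.8217/8 = 28.3527


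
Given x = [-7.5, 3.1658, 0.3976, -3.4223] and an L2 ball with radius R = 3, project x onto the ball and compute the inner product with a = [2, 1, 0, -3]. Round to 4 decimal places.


Step 1: Compute ||x|| (intermediates to 6 decimals).
||x|| = sqrt((-7.5)^2 + 3.1658^2 + 0.3976^2 + (-3.4223)^2) = 8.839825
Step 2: Project.
Since ||x|| > R, scale = R/||x|| = 3/8.839825 = 0.339373, proj(x) = scale * x
proj(x) = [-2.545298, 1.074387, 0.134935, -1.161436]
Step 3: Dot product.
a^T * proj(x) = 2*(-2.545298) + 1*1.074387 + 0*0.134935 - 3*(-1.161436) = -0.5319


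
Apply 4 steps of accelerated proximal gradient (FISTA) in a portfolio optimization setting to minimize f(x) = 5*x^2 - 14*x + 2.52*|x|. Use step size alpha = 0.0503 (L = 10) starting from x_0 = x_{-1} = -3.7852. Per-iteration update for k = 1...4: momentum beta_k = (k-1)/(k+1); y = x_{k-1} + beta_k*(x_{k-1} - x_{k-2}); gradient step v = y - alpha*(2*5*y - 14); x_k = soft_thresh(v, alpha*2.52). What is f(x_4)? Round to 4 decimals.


FISTA on f(x) = 5*x^2 - 14*x + 2.52*|x|
L = 10, alpha = 0.0503
Iteration 1: beta = 0.0, y = -3.7852 + 0.0*(-3.7852 + 3.7852) = -3.7852
  grad(y) = -51.852, v = y - alpha*grad = -1.177
  prox(v) = soft_thresh(-1.177, 0.1268) = -1.0503
Iteration 2: beta = 0.3333, y = -1.0503 + 0.3333*(-1.0503 + 3.7852) = -0.1387
  grad(y) = -15.3865, v = y - alpha*grad = 0.6353
  prox(v) = soft_thresh(0.6353, 0.1268) = 0.5085
Iteration 3: beta = 0.5, y = 0.5085 + 0.5*(0.5085 + 1.0503) = 1.2879
  grad(y) = -1.1205, v = y - alpha*grad = 1.3443
  prox(v) = soft_thresh(1.3443, 0.1268) = 1.2176
Iteration 4: beta = 0.6, y = 1.2176 + 0.6*(1.2176 - 0.5085) = 1.643
  grad(y) = 2.4296, v = y - alpha*grad = 1.5208
  prox(v) = soft_thresh(1.5208, 0.1268) = 1.394
f(x_4) = 5*1.394^2 - 14*1.394 + 2.52*|1.394| = -6.2869


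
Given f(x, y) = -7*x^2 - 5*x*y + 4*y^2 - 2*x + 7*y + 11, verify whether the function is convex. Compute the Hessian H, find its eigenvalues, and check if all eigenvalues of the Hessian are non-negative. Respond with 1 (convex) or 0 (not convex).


The Hessian of f(x,y) = -7*x^2 - 5*x*y + 4*y^2 - 2*x + 7*y + 11 is:
H = [[-14, -5], [-5, 8]]
Trace = -14 + 8 = -6
Determinant = -14*8 - (-5)^2 = -137
Discriminant = (-6)^2 - 4*-137 = 584.0
Eigenvalues: lambda_1 = -15.083, lambda_2 = 9.083
The function is not convex.

0


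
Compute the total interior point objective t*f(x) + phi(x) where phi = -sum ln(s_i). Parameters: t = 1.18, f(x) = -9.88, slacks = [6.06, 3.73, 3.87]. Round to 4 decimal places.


Step 1: Compute log-barrier.
ln values: [1.8017, 1.3164, 1.3533]
phi = -(1.8017 + 1.3164 + 1.3533) = -4.4714
Step 2: Compute augmented objective.
t*f(x) = 1.18*-9.88 = -11.6584
Total = -11.6584 - 4.4714 = -16.1298


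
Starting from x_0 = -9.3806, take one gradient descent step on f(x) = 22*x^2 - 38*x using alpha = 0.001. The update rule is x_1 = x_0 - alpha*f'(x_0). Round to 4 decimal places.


We compute the gradient at x_0 and apply the update.
f'(x) = 44*x - 38
f'(-9.3806) = 44*-9.3806 - 38 = -450.7464
x_1 = -9.3806 - 0.001*-450.7464 = -8.9299


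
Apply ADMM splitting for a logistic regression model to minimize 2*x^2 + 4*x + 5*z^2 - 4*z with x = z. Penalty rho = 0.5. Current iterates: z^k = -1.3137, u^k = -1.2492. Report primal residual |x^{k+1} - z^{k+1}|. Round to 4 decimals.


ADMM iteration with rho = 0.5, z^k = -1.3137, u^k = -1.2492
Step 1: x-update.
Minimize 2*x^2 + 4*x + (0.5/2)*(x + 1.3137 - 1.2492)^2
FOC: (2*2 + 0.5)*x = -4 + 0.5*(-1.3137 + 1.2492)
x^{k+1} = -0.8961
Step 2: z-update.
Minimize 5*z^2 - 4*z + (0.5/2)*(-0.8961 - z - 1.2492)^2
FOC: (2*5 + 0.5)*z = 4 + 0.5*(-0.8961 - 1.2492)
z^{k+1} = 0.2788
Step 3: u-update.
u^{k+1} = -1.2492 - 0.8961 - 0.2788 = -2.4241
Step 4: Primal residual = |-0.8961 - 0.2788| = 1.1749


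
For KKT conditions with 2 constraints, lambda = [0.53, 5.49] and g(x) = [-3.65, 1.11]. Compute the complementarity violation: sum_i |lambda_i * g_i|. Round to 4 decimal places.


KKT complementary slackness check:
lambda_1 * g_1 = 0.53 * -3.65 = -1.9345
lambda_2 * g_2 = 5.49 * 1.11 = 6.0939
Total violation = 1.9345 + 6.0939 = 8.0284


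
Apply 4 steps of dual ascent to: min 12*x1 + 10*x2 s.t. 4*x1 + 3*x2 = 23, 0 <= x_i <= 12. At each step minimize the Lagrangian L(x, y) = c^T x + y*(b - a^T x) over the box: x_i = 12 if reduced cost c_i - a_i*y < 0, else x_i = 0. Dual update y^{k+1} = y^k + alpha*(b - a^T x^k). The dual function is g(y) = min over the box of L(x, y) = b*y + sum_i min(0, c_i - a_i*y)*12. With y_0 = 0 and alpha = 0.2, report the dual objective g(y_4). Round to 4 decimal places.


Dual ascent for LP: min 12*x1 + 10*x2, 4*x1 + 3*x2 = 23, 0 <= x_i <= 12
Step 1: y^k = 0.0, reduced costs: (12.0, 10.0)
  x^k = (0.0, 0.0), subgradient = b - a^T x = 23.0
  y^{k+1} = 0.0 + 0.2*23.0 = 4.6
Step 2: y^k = 4.6, reduced costs: (-6.4, -3.8)
  x^k = (12.0, 12.0), subgradient = b - a^T x = -61.0
  y^{k+1} = 4.6 + 0.2*-61.0 = -7.6
Step 3: y^k = -7.6, reduced costs: (42.4, 32.8)
  x^k = (0.0, 0.0), subgradient = b - a^T x = 23.0
  y^{k+1} = -7.6 + 0.2*23.0 = -3.0
Step 4: y^k = -3.0, reduced costs: (24.0, 19.0)
  x^k = (0.0, 0.0), subgradient = b - a^T x = 23.0
  y^{k+1} = -3.0 + 0.2*23.0 = 1.6
Dual objective at y_4 = 1.6: reduced costs (5.6, 5.2), box minimizer x = (0.0, 0.0)
g(y_4) = b*y + (c1 - a1*y)*x1 + (c2 - a2*y)*x2 = 23*1.6 + 5.6*0.0 + 5.2*0.0 = 36.8 + 0.0 + 0.0 = 36.8


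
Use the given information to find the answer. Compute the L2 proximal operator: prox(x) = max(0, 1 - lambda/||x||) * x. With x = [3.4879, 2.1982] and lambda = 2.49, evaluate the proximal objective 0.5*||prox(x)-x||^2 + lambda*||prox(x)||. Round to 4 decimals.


Step 1: Compute ||x||.
||x|| = 4.1228
Step 2: Compute scaling factor.
scale = max(0, 1 - 2.49/4.1228) = 0.396
Step 3: prox(x) = [1.3814, 0.8706]
||prox(x)|| = 1.6328
Step 4: Proximal objective.
0.5*||prox-x||^2 = 3.1001
lambda*||prox|| = 4.0657
Total = 7.1657


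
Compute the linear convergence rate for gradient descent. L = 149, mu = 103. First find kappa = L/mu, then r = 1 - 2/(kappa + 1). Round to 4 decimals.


Step 1: Compute the condition number.
kappa = L/mu = 149/103 = 1.4466
Step 2: Compute the convergence rate.
r = 1 - 2/(kappa + 1) = 1 - 2*mu/(L + mu) = (L - mu)/(L + mu) = 46/252 = 0.1825


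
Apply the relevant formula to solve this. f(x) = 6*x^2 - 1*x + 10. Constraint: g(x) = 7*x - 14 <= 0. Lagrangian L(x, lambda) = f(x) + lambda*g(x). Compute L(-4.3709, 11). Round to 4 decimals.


Step 1: Evaluate f(x).
f(-4.3709) = 6*(-4.3709)^2 - 1*(-4.3709) + 10 = 128.9995
Step 2: Evaluate g(x).
g(-4.3709) = 7*-4.3709 - 14 = -44.5963
Step 3: Compute Lagrangian.
L = 128.9995 + 11*-44.5963 = -361.5598


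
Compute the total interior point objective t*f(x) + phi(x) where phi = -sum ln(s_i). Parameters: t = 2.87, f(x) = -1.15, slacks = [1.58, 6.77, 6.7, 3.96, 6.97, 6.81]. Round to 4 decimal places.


Step 1: Compute log-barrier.
ln values: [0.4574, 1.9125, 1.9021, 1.3762, 1.9416, 1.9184]
phi = -(0.4574 + 1.9125 + 1.9021 + 1.3762 + 1.9416 + 1.9184) = -9.5083
Step 2: Compute augmented objective.
t*f(x) = 2.87*-1.15 = -3.3005
Total = -3.3005 - 9.5083 = -12.8088


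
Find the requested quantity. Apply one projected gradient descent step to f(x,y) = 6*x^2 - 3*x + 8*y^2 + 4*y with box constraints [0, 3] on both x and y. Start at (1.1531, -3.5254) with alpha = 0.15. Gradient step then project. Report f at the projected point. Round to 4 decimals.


Step 1: Compute gradient at (1.1531, -3.5254).
grad_x = 2*6*1.1531 - 3 = 10.8372
grad_y = 2*8*-3.5254 + 4 = -52.4064
Step 2: Gradient step.
x_raw = 1.1531 - 0.15*10.8372 = -0.4725
y_raw = -3.5254 - 0.15*-52.4064 = 4.3356
Step 3: Project onto [0, 3].
x_proj = clip(-0.4725) = 0.0
y_proj = clip(4.3356) = 3.0
Step 4: Evaluate f.
f(0.0, 3.0) = 84.0


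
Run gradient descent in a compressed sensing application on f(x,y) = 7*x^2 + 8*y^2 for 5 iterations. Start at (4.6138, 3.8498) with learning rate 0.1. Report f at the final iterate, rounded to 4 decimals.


Gradient descent on f(x,y) = 7*x^2 + 8*y^2.
Starting point: (4.6138, 3.8498), alpha = 0.1
Step 1: grad_x = 2*7*4.6138 = 64.5932, grad_y = 2*8*3.8498 = 61.5968
  x_1 = 4.6138 - 0.1*64.5932 = -1.8455
  y_1 = 3.8498 - 0.1*61.5968 = -2.3099
Step 2: grad_x = 2*7*-1.8455 = -25.8373, grad_y = 2*8*-2.3099 = -36.9581
  x_2 = -1.8455 - 0.1*-25.8373 = 0.7382
  y_2 = -2.3099 - 0.1*-36.9581 = 1.3859
Step 3: grad_x = 2*7*0.7382 = 10.3349, grad_y = 2*8*1.3859 = 22.1748
  x_3 = 0.7382 - 0.1*10.3349 = -0.2953
  y_3 = 1.3859 - 0.1*22.1748 = -0.8316
Step 4: grad_x = 2*7*-0.2953 = -4.134, grad_y = 2*8*-0.8316 = -13.3049
  x_4 = -0.2953 - 0.1*-4.134 = 0.1181
  y_4 = -0.8316 - 0.1*-13.3049 = 0.4989
Step 5: grad_x = 2*7*0.1181 = 1.6536, grad_y = 2*8*0.4989 = 7.9829
  x_5 = 0.1181 - 0.1*1.6536 = -0.0472
  y_5 = 0.4989 - 0.1*7.9829 = -0.2994
f(-0.0472, -0.2994) = 7*(-0.0472)^2 + 8*(-0.2994)^2 = 0.7326


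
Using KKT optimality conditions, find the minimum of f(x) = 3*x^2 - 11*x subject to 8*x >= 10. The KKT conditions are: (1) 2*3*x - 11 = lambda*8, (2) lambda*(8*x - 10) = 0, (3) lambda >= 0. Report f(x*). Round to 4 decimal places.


Step 1: Try lambda = 0 (constraint inactive).
Stationarity: 2*3*x - 11 = 0
x* = 11/(2*3) = 11/6 = 1.8333 (rounded; the exact value 11/6 is used below)
Check constraint: 8*1.8333 = 14.6664 >= 10 -- satisfied.
Step 2: Compute optimal value.
f(x*) = 3*(11/6)^2 - 11*(11/6) = -10.0833


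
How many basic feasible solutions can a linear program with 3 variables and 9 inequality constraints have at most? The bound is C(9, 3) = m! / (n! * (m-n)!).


Each vertex corresponds to some choice of n active constraints out of m, so the number of vertices is at most C(m, n) = m! / (n!(m-n)!).
m = 9, n = 3
Numerator: 9 * 8 * 7
Denominator: 3! = 6
C(9, 3) = 84


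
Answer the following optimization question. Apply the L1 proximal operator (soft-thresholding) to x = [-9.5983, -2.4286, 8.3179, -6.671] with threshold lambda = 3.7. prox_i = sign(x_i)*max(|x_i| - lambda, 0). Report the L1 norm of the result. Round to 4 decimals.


Soft-thresholding with lambda = 3.7:
prox(-9.5983) = sign(-9.5983)*max(|-9.5983| - 3.7, 0) = -5.8983
prox(-2.4286) = sign(-2.4286)*max(|-2.4286| - 3.7, 0) = 0.0
prox(8.3179) = sign(8.3179)*max(|8.3179| - 3.7, 0) = 4.6179
prox(-6.671) = sign(-6.671)*max(|-6.671| - 3.7, 0) = -2.971
prox(x) = [-5.8983, 0.0, 4.6179, -2.971]
||prox(x)||_1 = 5.8983 + 0.0 + 4.6179 + 2.971 = 13.4872


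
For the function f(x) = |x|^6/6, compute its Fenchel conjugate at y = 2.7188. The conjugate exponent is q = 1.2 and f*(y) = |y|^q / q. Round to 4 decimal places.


The conjugate exponent q satisfies 1/p + 1/q = 1.
p = 6, so q = 6/(6 - 1) = 1.2
|y|^q = 2.7188^1.2 = 3.3209
f*(2.7188) = 3.3209 / 1.2 = 2.7674


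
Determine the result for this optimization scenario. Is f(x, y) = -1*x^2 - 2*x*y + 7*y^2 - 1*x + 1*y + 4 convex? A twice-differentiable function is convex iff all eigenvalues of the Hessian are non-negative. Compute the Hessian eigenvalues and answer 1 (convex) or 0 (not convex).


The Hessian of f(x,y) = -1*x^2 - 2*x*y + 7*y^2 - 1*x + 1*y + 4 is:
H = [[-2, -2], [-2, 14]]
Trace = -2 + 14 = 12
Determinant = -2*14 - (-2)^2 = -32
Discriminant = (12)^2 - 4*-32 = 272.0
Eigenvalues: lambda_1 = -2.2462, lambda_2 = 14.2462
The function is not convex.

0


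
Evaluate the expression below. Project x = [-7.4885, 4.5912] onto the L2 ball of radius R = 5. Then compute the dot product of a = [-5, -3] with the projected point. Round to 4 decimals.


Step 1: Compute ||x|| (intermediates to 6 decimals).
||x|| = sqrt((-7.4885)^2 + 4.5912^2) = 8.783891
Step 2: Project.
Since ||x|| > R, scale = R/||x|| = 5/8.783891 = 0.569224, proj(x) = scale * x
proj(x) = [-4.262634, 2.613421]
Step 3: Dot product.
a^T * proj(x) = -5*(-4.262634) - 3*2.613421 = 13.4729


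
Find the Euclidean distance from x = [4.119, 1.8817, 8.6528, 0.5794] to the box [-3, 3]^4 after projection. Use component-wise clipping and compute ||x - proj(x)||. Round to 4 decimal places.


Project each component onto [-3, 3].
clip(4.119) = 3.0, clip(1.8817) = 1.8817, clip(8.6528) = 3.0, clip(0.5794) = 0.5794
Projection = [3.0, 1.8817, 3.0, 0.5794]
Squared diffs: [1.2522, 0.0, 31.9541, 0.0]
Distance = sqrt(33.2063) = 5.7625


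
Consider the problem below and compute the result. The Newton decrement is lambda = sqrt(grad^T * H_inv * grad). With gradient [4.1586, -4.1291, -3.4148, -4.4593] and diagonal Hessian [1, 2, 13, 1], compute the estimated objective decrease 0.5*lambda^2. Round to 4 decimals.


Step 1: H is diagonal, so H^(-1) * g = [4.1586, -2.0646, -0.2627, -4.4593].
Step 2: g^T H^(-1) g = sum_i g_i^2 / H_ii
  = (4.1586)^2/1 + (-4.1291)^2/2 + (-3.4148)^2/13 + (-4.4593)^2/1
  = 17.294 + 8.5247 + 0.897 + 19.8854 = 46.601
Step 3: Objective decrease = 0.5 * g^T H^(-1) g = 23.3005


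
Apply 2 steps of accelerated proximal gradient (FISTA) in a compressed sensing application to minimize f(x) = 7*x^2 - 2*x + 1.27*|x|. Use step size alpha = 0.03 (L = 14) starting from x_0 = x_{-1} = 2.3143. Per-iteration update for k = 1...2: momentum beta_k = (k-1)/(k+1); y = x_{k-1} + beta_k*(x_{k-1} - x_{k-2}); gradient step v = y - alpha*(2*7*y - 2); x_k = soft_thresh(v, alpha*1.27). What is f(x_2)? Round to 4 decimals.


FISTA on f(x) = 7*x^2 - 2*x + 1.27*|x|
L = 14, alpha = 0.03
Iteration 1: beta = 0.0, y = 2.3143 + 0.0*(2.3143 - 2.3143) = 2.3143
  grad(y) = 30.4002, v = y - alpha*grad = 1.4023
  prox(v) = soft_thresh(1.4023, 0.0381) = 1.3642
Iteration 2: beta = 0.3333, y = 1.3642 + 0.3333*(1.3642 - 2.3143) = 1.0475
  grad(y) = 12.6649, v = y - alpha*grad = 0.6675
  prox(v) = soft_thresh(0.6675, 0.0381) = 0.6294
f(x_2) = 7*0.6294^2 - 2*0.6294 + 1.27*|0.6294| = 2.3139


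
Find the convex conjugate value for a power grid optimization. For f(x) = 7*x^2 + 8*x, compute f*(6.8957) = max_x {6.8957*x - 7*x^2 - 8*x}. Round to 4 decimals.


f*(y) = sup_x {y*x - a*x^2 - b*x} = sup_x {(y-b)*x - a*x^2}
FOC: (y - b) - 2a*x = 0 => x* = (y - b)/(2a)
x* = (6.8957 - 8)/(2*7) = -0.0789
f*(6.8957) = (y-b)^2/(4a) = (6.8957 - 8)^2/(4*7)
= 1.2195/28 = 0.0436


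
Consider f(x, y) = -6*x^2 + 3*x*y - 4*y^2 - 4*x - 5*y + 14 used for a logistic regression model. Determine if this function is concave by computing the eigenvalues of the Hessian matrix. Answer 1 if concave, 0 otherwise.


The Hessian of f(x,y) = -6*x^2 + 3*x*y - 4*y^2 - 4*x - 5*y + 14 is:
H = [[-12, 3], [3, -8]]
Trace = -12 - 8 = -20
Determinant = -12*-8 - (3)^2 = 87
Discriminant = (-20)^2 - 4*87 = 52.0
Eigenvalues: lambda_1 = -13.6056, lambda_2 = -6.3944
The function is concave.

1


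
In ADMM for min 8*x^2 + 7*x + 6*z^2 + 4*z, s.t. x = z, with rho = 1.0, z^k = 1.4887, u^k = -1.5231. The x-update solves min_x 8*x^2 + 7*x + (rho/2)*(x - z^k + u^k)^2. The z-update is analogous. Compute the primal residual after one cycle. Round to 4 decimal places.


ADMM iteration with rho = 1.0, z^k = 1.4887, u^k = -1.5231
Step 1: x-update.
Minimize 8*x^2 + 7*x + (1.0/2)*(x - 1.4887 - 1.5231)^2
FOC: (2*8 + 1.0)*x = -7 + 1.0*(1.4887 + 1.5231)
x^{k+1} = -0.2346
Step 2: z-update.
Minimize 6*z^2 + 4*z + (1.0/2)*(-0.2346 - z - 1.5231)^2
FOC: (2*6 + 1.0)*z = -4 + 1.0*(-0.2346 - 1.5231)
z^{k+1} = -0.4429
Step 3: u-update.
u^{k+1} = -1.5231 - 0.2346 + 0.4429 = -1.3148
Step 4: Primal residual = |-0.2346 + 0.4429| = 0.2083


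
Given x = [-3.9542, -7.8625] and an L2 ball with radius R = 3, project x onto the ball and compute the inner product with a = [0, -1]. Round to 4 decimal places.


Step 1: Compute ||x|| (intermediates to 6 decimals).
||x|| = sqrt((-3.9542)^2 + (-7.8625)^2) = 8.80083
Step 2: Project.
Since ||x|| > R, scale = R/||x|| = 3/8.80083 = 0.340877, proj(x) = scale * x
proj(x) = [-1.347896, -2.680145]
Step 3: Dot product.
a^T * proj(x) = 0*(-1.347896) - 1*(-2.680145) = 2.6801


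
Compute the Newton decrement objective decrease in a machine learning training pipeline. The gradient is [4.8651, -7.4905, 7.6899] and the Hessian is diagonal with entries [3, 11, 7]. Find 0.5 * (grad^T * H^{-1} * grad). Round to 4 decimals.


Step 1: H is diagonal, so H^(-1) * g = [1.6217, -0.681, 1.0986].
Step 2: g^T H^(-1) g = sum_i g_i^2 / H_ii
  = (4.8651)^2/3 + (-7.4905)^2/11 + (7.6899)^2/7
  = 7.8897 + 5.1007 + 8.4478 = 21.4382
Step 3: Objective decrease = 0.5 * g^T H^(-1) g = 10.7191


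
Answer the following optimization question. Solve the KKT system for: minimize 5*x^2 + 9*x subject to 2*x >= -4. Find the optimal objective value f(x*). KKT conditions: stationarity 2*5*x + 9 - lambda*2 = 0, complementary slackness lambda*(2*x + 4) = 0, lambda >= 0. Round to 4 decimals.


Step 1: Try lambda = 0 (constraint inactive).
Stationarity: 2*5*x + 9 = 0
x* = -9/(2*5) = -0.9
Check constraint: 2*-0.9 = -1.8 >= -4 -- satisfied.
Step 2: Compute optimal value.
f(x*) = 5*(-0.9)^2 + 9*(-0.9) = -4.05


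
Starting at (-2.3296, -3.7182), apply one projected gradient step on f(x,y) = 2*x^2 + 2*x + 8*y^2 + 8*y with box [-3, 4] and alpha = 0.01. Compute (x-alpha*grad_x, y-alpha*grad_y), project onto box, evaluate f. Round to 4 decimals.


Step 1: Compute gradient at (-2.3296, -3.7182).
grad_x = 2*2*-2.3296 + 2 = -7.3184
grad_y = 2*8*-3.7182 + 8 = -51.4912
Step 2: Gradient step.
x_raw = -2.3296 - 0.01*-7.3184 = -2.2564
y_raw = -3.7182 - 0.01*-51.4912 = -3.2033
Step 3: Project onto [-3, 4].
x_proj = clip(-2.2564) = -2.2564
y_proj = clip(-3.2033) = -3.0
Step 4: Evaluate f.
f(-2.2564, -3.0) = 53.67


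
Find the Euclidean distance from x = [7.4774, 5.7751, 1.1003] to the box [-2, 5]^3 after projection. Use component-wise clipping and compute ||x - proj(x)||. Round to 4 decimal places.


Project each component onto [-2, 5].
clip(7.4774) = 5.0, clip(5.7751) = 5.0, clip(1.1003) = 1.1003
Projection = [5.0, 5.0, 1.1003]
Squared diffs: [6.1375, 0.6008, 0.0]
Distance = sqrt(6.7383) = 2.5958


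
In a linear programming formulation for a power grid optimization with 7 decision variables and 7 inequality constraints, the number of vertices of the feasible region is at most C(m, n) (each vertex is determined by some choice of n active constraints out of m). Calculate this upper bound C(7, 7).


Each vertex corresponds to some choice of n active constraints out of m, so the number of vertices is at most C(m, n) = m! / (n!(m-n)!).
m = 7, n = 7
Numerator: 7 * 6 * 5 * 4 * 3 * 2 * 1
Denominator: 7! = 5040
C(7, 7) = 1


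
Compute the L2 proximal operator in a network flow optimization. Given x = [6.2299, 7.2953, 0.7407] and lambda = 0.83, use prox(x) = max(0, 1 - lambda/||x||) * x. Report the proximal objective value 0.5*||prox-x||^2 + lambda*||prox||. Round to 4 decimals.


Step 1: Compute ||x||.
||x|| = 9.6219
Step 2: Compute scaling factor.
scale = max(0, 1 - 0.83/9.6219) = 0.9137
Step 3: prox(x) = [5.6925, 6.666, 0.6768]
||prox(x)|| = 8.7919
Step 4: Proximal objective.
0.5*||prox-x||^2 = 0.3445
lambda*||prox|| = 7.2973
Total = 7.6418


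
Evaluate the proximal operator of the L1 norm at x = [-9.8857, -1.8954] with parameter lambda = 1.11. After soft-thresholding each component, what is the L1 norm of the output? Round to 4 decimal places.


Soft-thresholding with lambda = 1.11:
prox(-9.8857) = sign(-9.8857)*max(|-9.8857| - 1.11, 0) = -8.7757
prox(-1.8954) = sign(-1.8954)*max(|-1.8954| - 1.11, 0) = -0.7854
prox(x) = [-8.7757, -0.7854]
||prox(x)||_1 = 8.7757 + 0.7854 = 9.5611


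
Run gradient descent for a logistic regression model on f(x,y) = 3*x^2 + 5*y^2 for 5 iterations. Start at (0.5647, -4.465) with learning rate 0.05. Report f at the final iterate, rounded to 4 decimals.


Gradient descent on f(x,y) = 3*x^2 + 5*y^2.
Starting point: (0.5647, -4.465), alpha = 0.05
Step 1: grad_x = 2*3*0.5647 = 3.3882, grad_y = 2*5*-4.465 = -44.65
  x_1 = 0.5647 - 0.05*3.3882 = 0.3953
  y_1 = -4.465 - 0.05*-44.65 = -2.2325
Step 2: grad_x = 2*3*0.3953 = 2.3717, grad_y = 2*5*-2.2325 = -22.325
  x_2 = 0.3953 - 0.05*2.3717 = 0.2767
  y_2 = -2.2325 - 0.05*-22.325 = -1.1163
Step 3: grad_x = 2*3*0.2767 = 1.6602, grad_y = 2*5*-1.1163 = -11.1625
  x_3 = 0.2767 - 0.05*1.6602 = 0.1937
  y_3 = -1.1163 - 0.05*-11.1625 = -0.5581
Step 4: grad_x = 2*3*0.1937 = 1.1622, grad_y = 2*5*-0.5581 = -5.5813
  x_4 = 0.1937 - 0.05*1.1622 = 0.1356
  y_4 = -0.5581 - 0.05*-5.5813 = -0.2791
Step 5: grad_x = 2*3*0.1356 = 0.8135, grad_y = 2*5*-0.2791 = -2.7906
  x_5 = 0.1356 - 0.05*0.8135 = 0.0949
  y_5 = -0.2791 - 0.05*-2.7906 = -0.1395
f(0.0949, -0.1395) = 3*0.0949^2 + 5*(-0.1395)^2 = 0.1244


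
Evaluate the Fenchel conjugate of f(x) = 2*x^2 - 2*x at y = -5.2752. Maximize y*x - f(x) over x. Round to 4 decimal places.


f*(y) = sup_x {y*x - a*x^2 - b*x} = sup_x {(y-b)*x - a*x^2}
FOC: (y - b) - 2a*x = 0 => x* = (y - b)/(2a)
x* = (-5.2752 + 2)/(2*2) = -0.8188
f*(-5.2752) = (y-b)^2/(4a) = (-5.2752 + 2)^2/(4*2)
= 10.7269/8 = 1.3409


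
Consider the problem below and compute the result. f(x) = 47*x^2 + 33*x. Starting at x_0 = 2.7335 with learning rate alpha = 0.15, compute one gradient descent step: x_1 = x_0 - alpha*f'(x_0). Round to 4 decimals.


We compute the gradient at x_0 and apply the update.
f'(x) = 94*x + 33
f'(2.7335) = 94*2.7335 + 33 = 289.949
x_1 = 2.7335 - 0.15*289.949 = -40.7589


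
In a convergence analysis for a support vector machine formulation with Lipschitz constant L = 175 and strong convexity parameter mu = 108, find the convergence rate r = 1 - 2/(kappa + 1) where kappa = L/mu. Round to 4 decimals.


Step 1: Compute the condition number.
kappa = L/mu = 175/108 = 1.6204
Step 2: Compute the convergence rate.
r = 1 - 2/(kappa + 1) = 1 - 2*mu/(L + mu) = (L - mu)/(L + mu) = 67/283 = 0.2367


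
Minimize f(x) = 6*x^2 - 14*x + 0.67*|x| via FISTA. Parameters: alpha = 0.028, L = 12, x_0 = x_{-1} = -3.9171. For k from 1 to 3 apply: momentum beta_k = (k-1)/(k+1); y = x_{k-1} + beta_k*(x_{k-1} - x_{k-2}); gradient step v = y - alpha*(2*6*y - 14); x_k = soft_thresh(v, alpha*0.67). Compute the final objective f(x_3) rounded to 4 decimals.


FISTA on f(x) = 6*x^2 - 14*x + 0.67*|x|
L = 12, alpha = 0.028
Iteration 1: beta = 0.0, y = -3.9171 + 0.0*(-3.9171 + 3.9171) = -3.9171
  grad(y) = -61.0052, v = y - alpha*grad = -2.209
  prox(v) = soft_thresh(-2.209, 0.0188) = -2.1902
Iteration 2: beta = 0.3333, y = -2.1902 + 0.3333*(-2.1902 + 3.9171) = -1.6146
  grad(y) = -33.3747, v = y - alpha*grad = -0.6801
  prox(v) = soft_thresh(-0.6801, 0.0188) = -0.6613
Iteration 3: beta = 0.5, y = -0.6613 + 0.5*(-0.6613 + 2.1902) = 0.1031
  grad(y) = -12.7624, v = y - alpha*grad = 0.4605
  prox(v) = soft_thresh(0.4605, 0.0188) = 0.4417
f(x_3) = 6*0.4417^2 - 14*0.4417 + 0.67*|0.4417| = -4.7174


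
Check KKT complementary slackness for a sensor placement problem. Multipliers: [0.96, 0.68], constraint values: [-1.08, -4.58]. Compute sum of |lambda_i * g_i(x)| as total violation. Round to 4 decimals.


KKT complementary slackness check:
lambda_1 * g_1 = 0.96 * -1.08 = -1.0368
lambda_2 * g_2 = 0.68 * -4.58 = -3.1144
Total violation = 1.0368 + 3.1144 = 4.1512


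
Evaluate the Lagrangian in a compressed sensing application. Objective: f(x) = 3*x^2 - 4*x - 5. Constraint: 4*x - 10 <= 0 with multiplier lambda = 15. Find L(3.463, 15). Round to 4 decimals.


Step 1: Evaluate f(x).
f(3.463) = 3*3.463^2 - 4*3.463 - 5 = 17.1251
Step 2: Evaluate g(x).
g(3.463) = 4*3.463 - 10 = 3.852
Step 3: Compute Lagrangian.
L = 17.1251 + 15*3.852 = 74.9051


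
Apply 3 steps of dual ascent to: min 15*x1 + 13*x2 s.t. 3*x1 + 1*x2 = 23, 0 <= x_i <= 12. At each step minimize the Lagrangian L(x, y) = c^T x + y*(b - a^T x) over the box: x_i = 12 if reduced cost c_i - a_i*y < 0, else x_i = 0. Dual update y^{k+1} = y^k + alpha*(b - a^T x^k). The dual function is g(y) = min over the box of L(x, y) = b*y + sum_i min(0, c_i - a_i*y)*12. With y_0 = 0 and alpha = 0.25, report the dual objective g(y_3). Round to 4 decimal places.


Dual ascent for LP: min 15*x1 + 13*x2, 3*x1 + 1*x2 = 23, 0 <= x_i <= 12
Step 1: y^k = 0.0, reduced costs: (15.0, 13.0)
  x^k = (0.0, 0.0), subgradient = b - a^T x = 23.0
  y^{k+1} = 0.0 + 0.25*23.0 = 5.75
Step 2: y^k = 5.75, reduced costs: (-2.25, 7.25)
  x^k = (12.0, 0.0), subgradient = b - a^T x = -13.0
  y^{k+1} = 5.75 + 0.25*-13.0 = 2.5
Step 3: y^k = 2.5, reduced costs: (7.5, 10.5)
  x^k = (0.0, 0.0), subgradient = b - a^T x = 23.0
  y^{k+1} = 2.5 + 0.25*23.0 = 8.25
Dual objective at y_3 = 8.25: reduced costs (-9.75, 4.75), box minimizer x = (12.0, 0.0)
g(y_3) = b*y + (c1 - a1*y)*x1 + (c2 - a2*y)*x2 = 23*8.25 + (-9.75)*12.0 + 4.75*0.0 = 189.75 - 117.0 + 0.0 = 72.75


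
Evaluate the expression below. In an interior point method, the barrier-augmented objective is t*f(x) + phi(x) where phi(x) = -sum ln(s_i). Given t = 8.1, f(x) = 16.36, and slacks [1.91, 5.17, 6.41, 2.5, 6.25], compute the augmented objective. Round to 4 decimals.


Step 1: Compute log-barrier.
ln values: [0.6471, 1.6429, 1.8579, 0.9163, 1.8326]
phi = -(0.6471 + 1.6429 + 1.8579 + 0.9163 + 1.8326) = -6.8967
Step 2: Compute augmented objective.
t*f(x) = 8.1*16.36 = 132.516
Total = 132.516 - 6.8967 = 125.6193


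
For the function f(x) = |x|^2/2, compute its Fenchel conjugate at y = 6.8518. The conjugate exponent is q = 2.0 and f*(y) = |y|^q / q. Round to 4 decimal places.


The conjugate exponent q satisfies 1/p + 1/q = 1.
p = 2, so q = 2/(2 - 1) = 2.0
|y|^q = 6.8518^2.0 = 46.9472
f*(6.8518) = 46.9472 / 2.0 = 23.4736


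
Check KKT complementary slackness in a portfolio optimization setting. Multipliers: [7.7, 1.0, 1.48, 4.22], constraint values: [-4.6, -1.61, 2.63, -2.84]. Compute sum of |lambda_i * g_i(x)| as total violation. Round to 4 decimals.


KKT complementary slackness check:
lambda_1 * g_1 = 7.7 * -4.6 = -35.42
lambda_2 * g_2 = 1.0 * -1.61 = -1.61
lambda_3 * g_3 = 1.48 * 2.63 = 3.8924
lambda_4 * g_4 = 4.22 * -2.84 = -11.9848
Total violation = 35.42 + 1.61 + 3.8924 + 11.9848 = 52.9072


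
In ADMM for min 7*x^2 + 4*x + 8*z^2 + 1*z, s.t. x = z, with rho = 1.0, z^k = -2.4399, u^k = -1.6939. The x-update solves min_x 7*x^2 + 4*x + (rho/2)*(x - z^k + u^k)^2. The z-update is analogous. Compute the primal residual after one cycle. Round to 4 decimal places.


ADMM iteration with rho = 1.0, z^k = -2.4399, u^k = -1.6939
Step 1: x-update.
Minimize 7*x^2 + 4*x + (1.0/2)*(x + 2.4399 - 1.6939)^2
FOC: (2*7 + 1.0)*x = -4 + 1.0*(-2.4399 + 1.6939)
x^{k+1} = -0.3164
Step 2: z-update.
Minimize 8*z^2 + 1*z + (1.0/2)*(-0.3164 - z - 1.6939)^2
FOC: (2*8 + 1.0)*z = -1 + 1.0*(-0.3164 - 1.6939)
z^{k+1} = -0.1771
Step 3: u-update.
u^{k+1} = -1.6939 - 0.3164 + 0.1771 = -1.8332
Step 4: Primal residual = |-0.3164 + 0.1771| = 0.1393


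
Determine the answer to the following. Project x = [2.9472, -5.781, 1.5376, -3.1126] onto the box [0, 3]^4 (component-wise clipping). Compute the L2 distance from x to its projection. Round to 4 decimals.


Project each component onto [0, 3].
clip(2.9472) = 2.9472, clip(-5.781) = 0.0, clip(1.5376) = 1.5376, clip(-3.1126) = 0.0
Projection = [2.9472, 0.0, 1.5376, 0.0]
Squared diffs: [0.0, 33.42, 0.0, 9.6883]
Distance = sqrt(43.1083) = 6.5657


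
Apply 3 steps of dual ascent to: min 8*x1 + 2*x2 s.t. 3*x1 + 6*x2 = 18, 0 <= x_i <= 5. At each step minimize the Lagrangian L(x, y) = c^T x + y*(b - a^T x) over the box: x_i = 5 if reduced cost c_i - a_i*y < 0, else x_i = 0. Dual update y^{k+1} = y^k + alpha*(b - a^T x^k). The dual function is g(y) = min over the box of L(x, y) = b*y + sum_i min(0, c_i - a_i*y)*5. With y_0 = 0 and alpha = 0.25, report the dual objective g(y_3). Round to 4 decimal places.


Dual ascent for LP: min 8*x1 + 2*x2, 3*x1 + 6*x2 = 18, 0 <= x_i <= 5
Step 1: y^k = 0.0, reduced costs: (8.0, 2.0)
  x^k = (0.0, 0.0), subgradient = b - a^T x = 18.0
  y^{k+1} = 0.0 + 0.25*18.0 = 4.5
Step 2: y^k = 4.5, reduced costs: (-5.5, -25.0)
  x^k = (5.0, 5.0), subgradient = b - a^T x = -27.0
  y^{k+1} = 4.5 + 0.25*-27.0 = -2.25
Step 3: y^k = -2.25, reduced costs: (14.75, 15.5)
  x^k = (0.0, 0.0), subgradient = b - a^T x = 18.0
  y^{k+1} = -2.25 + 0.25*18.0 = 2.25
Dual objective at y_3 = 2.25: reduced costs (1.25, -11.5), box minimizer x = (0.0, 5.0)
g(y_3) = b*y + (c1 - a1*y)*x1 + (c2 - a2*y)*x2 = 18*2.25 + 1.25*0.0 + (-11.5)*5.0 = 40.5 + 0.0 - 57.5 = -17.0


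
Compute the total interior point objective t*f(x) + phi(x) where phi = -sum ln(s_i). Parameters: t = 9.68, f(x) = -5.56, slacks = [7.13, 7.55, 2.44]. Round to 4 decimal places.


Step 1: Compute log-barrier.
ln values: [1.9643, 2.0215, 0.892]
phi = -(1.9643 + 2.0215 + 0.892) = -4.8779
Step 2: Compute augmented objective.
t*f(x) = 9.68*-5.56 = -53.8208
Total = -53.8208 - 4.8779 = -58.6987


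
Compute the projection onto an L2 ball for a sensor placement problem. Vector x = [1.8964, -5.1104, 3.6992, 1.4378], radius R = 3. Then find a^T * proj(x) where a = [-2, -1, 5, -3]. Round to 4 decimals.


Step 1: Compute ||x|| (intermediates to 6 decimals).
||x|| = sqrt(1.8964^2 + (-5.1104)^2 + 3.6992^2 + 1.4378^2) = 6.74269
Step 2: Project.
Since ||x|| > R, scale = R/||x|| = 3/6.74269 = 0.444926, proj(x) = scale * x
proj(x) = [0.843758, -2.27375, 1.64587, 0.639715]
Step 3: Dot product.
a^T * proj(x) = -2*0.843758 - 1*(-2.27375) + 5*1.64587 - 3*0.639715 = 6.8964


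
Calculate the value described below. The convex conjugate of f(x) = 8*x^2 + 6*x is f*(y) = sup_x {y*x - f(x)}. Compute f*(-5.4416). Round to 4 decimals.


f*(y) = sup_x {y*x - a*x^2 - b*x} = sup_x {(y-b)*x - a*x^2}
FOC: (y - b) - 2a*x = 0 => x* = (y - b)/(2a)
x* = (-5.4416 - 6)/(2*8) = -0.7151
f*(-5.4416) = (y-b)^2/(4a) = (-5.4416 - 6)^2/(4*8)
= 130.9102/32 = 4.0909


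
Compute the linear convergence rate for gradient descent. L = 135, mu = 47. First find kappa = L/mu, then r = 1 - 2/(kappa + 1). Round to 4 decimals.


Step 1: Compute the condition number.
kappa = L/mu = 135/47 = 2.8723
Step 2: Compute the convergence rate.
r = 1 - 2/(kappa + 1) = 1 - 2*mu/(L + mu) = (L - mu)/(L + mu) = 88/182 = 0.4835


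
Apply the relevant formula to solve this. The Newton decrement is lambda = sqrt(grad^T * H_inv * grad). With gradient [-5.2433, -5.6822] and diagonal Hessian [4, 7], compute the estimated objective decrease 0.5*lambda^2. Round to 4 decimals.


Step 1: H is diagonal, so H^(-1) * g = [-1.3108, -0.8117].
Step 2: g^T H^(-1) g = sum_i g_i^2 / H_ii
  = (-5.2433)^2/4 + (-5.6822)^2/7
  = 6.873 + 4.6125 = 11.4855
Step 3: Objective decrease = 0.5 * g^T H^(-1) g = 5.7428


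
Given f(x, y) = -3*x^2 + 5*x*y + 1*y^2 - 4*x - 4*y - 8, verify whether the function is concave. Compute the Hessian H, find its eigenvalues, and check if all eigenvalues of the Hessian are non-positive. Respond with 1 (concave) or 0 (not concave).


The Hessian of f(x,y) = -3*x^2 + 5*x*y + 1*y^2 - 4*x - 4*y - 8 is:
H = [[-6, 5], [5, 2]]
Trace = -6 + 2 = -4
Determinant = -6*2 - (5)^2 = -37
Discriminant = (-4)^2 - 4*-37 = 164.0
Eigenvalues: lambda_1 = -8.4031, lambda_2 = 4.4031
The function is not concave.

0


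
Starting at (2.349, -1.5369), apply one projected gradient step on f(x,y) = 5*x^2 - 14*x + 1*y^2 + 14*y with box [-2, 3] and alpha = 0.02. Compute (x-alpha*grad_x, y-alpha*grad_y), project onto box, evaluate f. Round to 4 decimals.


Step 1: Compute gradient at (2.349, -1.5369).
grad_x = 2*5*2.349 - 14 = 9.49
grad_y = 2*1*-1.5369 + 14 = 10.9262
Step 2: Gradient step.
x_raw = 2.349 - 0.02*9.49 = 2.1592
y_raw = -1.5369 - 0.02*10.9262 = -1.7554
Step 3: Project onto [-2, 3].
x_proj = clip(2.1592) = 2.1592
y_proj = clip(-1.7554) = -1.7554
Step 4: Evaluate f.
f(2.1592, -1.7554) = -28.4125
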